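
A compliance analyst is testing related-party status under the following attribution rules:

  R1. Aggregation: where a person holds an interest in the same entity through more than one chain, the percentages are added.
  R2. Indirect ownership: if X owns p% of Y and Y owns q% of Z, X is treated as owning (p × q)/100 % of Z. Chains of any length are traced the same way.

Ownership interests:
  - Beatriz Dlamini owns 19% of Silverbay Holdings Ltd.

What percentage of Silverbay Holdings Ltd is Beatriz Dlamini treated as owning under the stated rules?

Direct interest in Silverbay Holdings Ltd: 19%.

19%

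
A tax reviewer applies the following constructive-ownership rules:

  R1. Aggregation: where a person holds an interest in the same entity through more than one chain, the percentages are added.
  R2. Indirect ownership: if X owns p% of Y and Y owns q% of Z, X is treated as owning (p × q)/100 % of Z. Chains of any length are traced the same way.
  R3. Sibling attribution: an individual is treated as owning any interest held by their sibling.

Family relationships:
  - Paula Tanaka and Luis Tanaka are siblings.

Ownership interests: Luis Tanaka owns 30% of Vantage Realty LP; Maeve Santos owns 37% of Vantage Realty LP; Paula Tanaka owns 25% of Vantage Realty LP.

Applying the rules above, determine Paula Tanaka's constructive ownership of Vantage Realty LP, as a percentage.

55%

By sibling attribution (R3), Paula Tanaka is treated as also owning Luis Tanaka's interest in Vantage Realty LP, giving 25% + 30% = 55%.
Direct interest in Vantage Realty LP: 55%.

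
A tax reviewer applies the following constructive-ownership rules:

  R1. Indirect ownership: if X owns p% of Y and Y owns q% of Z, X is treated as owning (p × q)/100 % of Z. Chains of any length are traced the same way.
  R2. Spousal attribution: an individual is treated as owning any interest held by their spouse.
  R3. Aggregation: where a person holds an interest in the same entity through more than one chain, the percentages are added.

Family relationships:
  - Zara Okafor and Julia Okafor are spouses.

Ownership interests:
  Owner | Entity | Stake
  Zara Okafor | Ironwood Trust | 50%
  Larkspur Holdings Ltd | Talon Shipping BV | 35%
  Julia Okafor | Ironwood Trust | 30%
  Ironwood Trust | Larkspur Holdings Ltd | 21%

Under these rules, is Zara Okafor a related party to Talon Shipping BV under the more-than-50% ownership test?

By spousal attribution (R2), Zara Okafor is treated as also owning Julia Okafor's interest in Ironwood Trust, giving 50% + 30% = 80%.
Chain via Ironwood Trust → Larkspur Holdings Ltd (R1): 80% × 21% × 35% = 5.88% of Talon Shipping BV.
5.88% does not exceed the 50% threshold, so Zara is not a related party to Talon Shipping BV.

No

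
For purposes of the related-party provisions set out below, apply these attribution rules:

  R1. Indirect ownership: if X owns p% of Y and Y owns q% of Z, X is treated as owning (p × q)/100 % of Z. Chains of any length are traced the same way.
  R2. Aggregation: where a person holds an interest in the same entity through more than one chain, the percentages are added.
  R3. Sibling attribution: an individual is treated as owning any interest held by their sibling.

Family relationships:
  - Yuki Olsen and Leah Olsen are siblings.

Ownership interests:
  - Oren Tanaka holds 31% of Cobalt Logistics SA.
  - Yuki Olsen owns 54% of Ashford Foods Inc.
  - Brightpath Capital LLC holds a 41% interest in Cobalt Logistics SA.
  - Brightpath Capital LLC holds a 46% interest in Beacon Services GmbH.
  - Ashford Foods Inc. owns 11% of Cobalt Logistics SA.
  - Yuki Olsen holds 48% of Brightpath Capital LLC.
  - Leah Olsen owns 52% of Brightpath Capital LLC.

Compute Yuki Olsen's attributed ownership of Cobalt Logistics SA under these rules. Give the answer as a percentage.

46.94%

By sibling attribution (R3), Yuki Olsen is treated as also owning Leah Olsen's interest in Brightpath Capital LLC, giving 48% + 52% = 100%.
Chain via Ashford Foods Inc. (R1): 54% × 11% = 5.94% of Cobalt Logistics SA.
Chain via Brightpath Capital LLC (R1): 100% × 41% = 41% of Cobalt Logistics SA.
Aggregating (R2): 5.94% + 41% = 46.94%.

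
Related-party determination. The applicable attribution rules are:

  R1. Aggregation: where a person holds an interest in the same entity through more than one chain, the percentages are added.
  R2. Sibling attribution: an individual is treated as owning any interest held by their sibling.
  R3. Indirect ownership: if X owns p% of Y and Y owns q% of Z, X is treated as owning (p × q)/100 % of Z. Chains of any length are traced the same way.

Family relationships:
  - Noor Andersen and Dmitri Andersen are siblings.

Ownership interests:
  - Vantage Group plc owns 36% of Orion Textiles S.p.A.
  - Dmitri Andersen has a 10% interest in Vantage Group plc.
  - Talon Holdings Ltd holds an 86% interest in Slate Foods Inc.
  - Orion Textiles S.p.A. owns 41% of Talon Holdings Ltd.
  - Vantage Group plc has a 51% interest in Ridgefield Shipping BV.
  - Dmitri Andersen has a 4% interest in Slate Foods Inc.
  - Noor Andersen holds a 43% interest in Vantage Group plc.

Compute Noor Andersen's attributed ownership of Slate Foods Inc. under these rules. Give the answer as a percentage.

10.727608%

By sibling attribution (R2), Noor Andersen is treated as also owning Dmitri Andersen's interest in Vantage Group plc, giving 43% + 10% = 53%.
By sibling attribution (R2), Noor Andersen is treated as owning Dmitri Andersen's 4% interest in Slate Foods Inc.
Chain via Vantage Group plc → Orion Textiles S.p.A. → Talon Holdings Ltd (R3): 53% × 36% × 41% × 86% = 6.727608% of Slate Foods Inc.
Direct interest in Slate Foods Inc: 4%.
Aggregating (R1): 6.727608% + 4% = 10.727608%.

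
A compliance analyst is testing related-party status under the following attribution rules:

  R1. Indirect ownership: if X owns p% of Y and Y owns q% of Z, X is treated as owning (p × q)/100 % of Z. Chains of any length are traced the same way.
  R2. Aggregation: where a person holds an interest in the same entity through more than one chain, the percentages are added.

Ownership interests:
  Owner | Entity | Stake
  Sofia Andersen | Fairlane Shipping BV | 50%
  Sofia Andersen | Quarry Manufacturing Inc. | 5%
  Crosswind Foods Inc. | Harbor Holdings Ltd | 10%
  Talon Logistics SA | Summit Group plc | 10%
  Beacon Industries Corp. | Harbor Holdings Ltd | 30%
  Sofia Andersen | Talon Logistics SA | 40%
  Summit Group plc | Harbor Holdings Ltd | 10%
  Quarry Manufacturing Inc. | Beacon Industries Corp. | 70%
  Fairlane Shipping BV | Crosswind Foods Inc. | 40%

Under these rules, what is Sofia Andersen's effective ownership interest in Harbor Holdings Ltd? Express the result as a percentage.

3.45%

Chain via Quarry Manufacturing Inc. → Beacon Industries Corp. (R1): 5% × 70% × 30% = 1.05% of Harbor Holdings Ltd.
Chain via Fairlane Shipping BV → Crosswind Foods Inc. (R1): 50% × 40% × 10% = 2% of Harbor Holdings Ltd.
Chain via Talon Logistics SA → Summit Group plc (R1): 40% × 10% × 10% = 0.4% of Harbor Holdings Ltd.
Aggregating (R2): 1.05% + 2% + 0.4% = 3.45%.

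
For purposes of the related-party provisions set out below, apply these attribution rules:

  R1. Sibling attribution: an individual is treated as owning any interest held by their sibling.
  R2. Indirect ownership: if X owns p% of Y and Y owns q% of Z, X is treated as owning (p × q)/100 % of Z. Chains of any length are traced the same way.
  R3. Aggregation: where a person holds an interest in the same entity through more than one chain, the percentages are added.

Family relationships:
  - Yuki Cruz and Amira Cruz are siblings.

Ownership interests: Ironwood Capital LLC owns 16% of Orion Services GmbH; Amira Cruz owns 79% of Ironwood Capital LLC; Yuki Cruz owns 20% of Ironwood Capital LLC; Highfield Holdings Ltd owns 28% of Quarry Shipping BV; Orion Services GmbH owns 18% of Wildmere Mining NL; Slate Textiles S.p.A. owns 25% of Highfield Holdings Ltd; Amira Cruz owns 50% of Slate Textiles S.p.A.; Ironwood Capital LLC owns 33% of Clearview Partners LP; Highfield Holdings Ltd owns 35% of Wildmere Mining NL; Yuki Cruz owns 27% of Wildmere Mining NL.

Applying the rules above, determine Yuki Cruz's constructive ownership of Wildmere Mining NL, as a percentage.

By sibling attribution (R1), Yuki Cruz is treated as also owning Amira Cruz's interest in Ironwood Capital LLC, giving 20% + 79% = 99%.
By sibling attribution (R1), Yuki Cruz is treated as owning Amira Cruz's 50% interest in Slate Textiles S.p.A.
Chain via Ironwood Capital LLC → Orion Services GmbH (R2): 99% × 16% × 18% = 2.8512% of Wildmere Mining NL.
Direct interest in Wildmere Mining NL: 27%.
Chain via Slate Textiles S.p.A. → Highfield Holdings Ltd (R2): 50% × 25% × 35% = 4.375% of Wildmere Mining NL.
Aggregating (R3): 2.8512% + 27% + 4.375% = 34.2262%.

34.2262%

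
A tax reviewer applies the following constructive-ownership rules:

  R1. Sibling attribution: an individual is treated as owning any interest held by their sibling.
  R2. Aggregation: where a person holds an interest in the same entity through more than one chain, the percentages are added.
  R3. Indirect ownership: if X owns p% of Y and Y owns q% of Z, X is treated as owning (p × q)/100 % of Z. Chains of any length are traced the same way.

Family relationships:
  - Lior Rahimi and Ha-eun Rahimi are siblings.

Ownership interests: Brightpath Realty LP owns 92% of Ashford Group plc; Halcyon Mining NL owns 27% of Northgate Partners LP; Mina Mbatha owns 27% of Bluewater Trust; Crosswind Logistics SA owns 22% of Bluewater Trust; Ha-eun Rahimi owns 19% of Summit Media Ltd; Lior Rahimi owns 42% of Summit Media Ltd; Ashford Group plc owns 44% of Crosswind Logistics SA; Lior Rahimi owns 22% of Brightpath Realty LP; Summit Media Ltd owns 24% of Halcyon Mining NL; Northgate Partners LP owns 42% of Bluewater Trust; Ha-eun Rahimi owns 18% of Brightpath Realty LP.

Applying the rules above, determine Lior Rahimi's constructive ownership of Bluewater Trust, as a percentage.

5.222416%

By sibling attribution (R1), Lior Rahimi is treated as also owning Ha-eun Rahimi's interest in Summit Media Ltd, giving 42% + 19% = 61%.
By sibling attribution (R1), Lior Rahimi is treated as also owning Ha-eun Rahimi's interest in Brightpath Realty LP, giving 22% + 18% = 40%.
Chain via Summit Media Ltd → Halcyon Mining NL → Northgate Partners LP (R3): 61% × 24% × 27% × 42% = 1.660176% of Bluewater Trust.
Chain via Brightpath Realty LP → Ashford Group plc → Crosswind Logistics SA (R3): 40% × 92% × 44% × 22% = 3.56224% of Bluewater Trust.
Aggregating (R2): 1.660176% + 3.56224% = 5.222416%.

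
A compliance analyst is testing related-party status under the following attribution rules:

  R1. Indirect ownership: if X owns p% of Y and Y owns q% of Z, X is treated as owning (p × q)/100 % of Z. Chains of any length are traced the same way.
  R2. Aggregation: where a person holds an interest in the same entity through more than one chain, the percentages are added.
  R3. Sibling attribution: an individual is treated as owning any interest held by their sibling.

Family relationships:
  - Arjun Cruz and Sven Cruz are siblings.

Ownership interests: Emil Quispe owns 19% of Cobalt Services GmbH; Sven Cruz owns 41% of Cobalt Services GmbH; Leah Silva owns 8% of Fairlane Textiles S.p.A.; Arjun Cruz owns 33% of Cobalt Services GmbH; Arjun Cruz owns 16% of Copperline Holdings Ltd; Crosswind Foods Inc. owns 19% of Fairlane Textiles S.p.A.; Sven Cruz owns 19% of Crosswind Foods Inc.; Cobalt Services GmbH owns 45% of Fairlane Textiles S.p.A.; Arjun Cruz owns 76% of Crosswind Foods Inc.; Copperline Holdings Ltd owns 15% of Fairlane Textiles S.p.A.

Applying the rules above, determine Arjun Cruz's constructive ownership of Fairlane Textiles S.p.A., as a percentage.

53.75%

By sibling attribution (R3), Arjun Cruz is treated as also owning Sven Cruz's interest in Cobalt Services GmbH, giving 33% + 41% = 74%.
By sibling attribution (R3), Arjun Cruz is treated as also owning Sven Cruz's interest in Crosswind Foods Inc, giving 76% + 19% = 95%.
Chain via Cobalt Services GmbH (R1): 74% × 45% = 33.3% of Fairlane Textiles S.p.A.
Chain via Crosswind Foods Inc. (R1): 95% × 19% = 18.05% of Fairlane Textiles S.p.A.
Chain via Copperline Holdings Ltd (R1): 16% × 15% = 2.4% of Fairlane Textiles S.p.A.
Aggregating (R2): 33.3% + 18.05% + 2.4% = 53.75%.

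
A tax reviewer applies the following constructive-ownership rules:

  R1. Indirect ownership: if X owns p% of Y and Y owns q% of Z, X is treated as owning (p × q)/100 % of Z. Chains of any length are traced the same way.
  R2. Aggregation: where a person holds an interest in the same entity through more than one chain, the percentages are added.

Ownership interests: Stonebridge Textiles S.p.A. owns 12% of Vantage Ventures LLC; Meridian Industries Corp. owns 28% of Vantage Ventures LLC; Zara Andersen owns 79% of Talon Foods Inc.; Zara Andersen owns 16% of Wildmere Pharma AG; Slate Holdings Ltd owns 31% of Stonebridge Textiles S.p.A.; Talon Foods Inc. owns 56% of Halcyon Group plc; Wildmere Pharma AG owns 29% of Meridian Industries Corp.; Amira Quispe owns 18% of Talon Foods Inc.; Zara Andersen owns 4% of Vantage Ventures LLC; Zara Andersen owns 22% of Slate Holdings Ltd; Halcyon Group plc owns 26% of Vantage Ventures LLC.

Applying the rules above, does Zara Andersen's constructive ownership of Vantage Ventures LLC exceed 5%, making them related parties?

Chain via Talon Foods Inc. → Halcyon Group plc (R1): 79% × 56% × 26% = 11.5024% of Vantage Ventures LLC.
Chain via Wildmere Pharma AG → Meridian Industries Corp. (R1): 16% × 29% × 28% = 1.2992% of Vantage Ventures LLC.
Chain via Slate Holdings Ltd → Stonebridge Textiles S.p.A. (R1): 22% × 31% × 12% = 0.8184% of Vantage Ventures LLC.
Direct interest in Vantage Ventures LLC: 4%.
Aggregating (R2): 11.5024% + 1.2992% + 0.8184% + 4% = 17.62%.
17.62% exceeds the 5% threshold, so Zara is a related party to Vantage Ventures LLC.

Yes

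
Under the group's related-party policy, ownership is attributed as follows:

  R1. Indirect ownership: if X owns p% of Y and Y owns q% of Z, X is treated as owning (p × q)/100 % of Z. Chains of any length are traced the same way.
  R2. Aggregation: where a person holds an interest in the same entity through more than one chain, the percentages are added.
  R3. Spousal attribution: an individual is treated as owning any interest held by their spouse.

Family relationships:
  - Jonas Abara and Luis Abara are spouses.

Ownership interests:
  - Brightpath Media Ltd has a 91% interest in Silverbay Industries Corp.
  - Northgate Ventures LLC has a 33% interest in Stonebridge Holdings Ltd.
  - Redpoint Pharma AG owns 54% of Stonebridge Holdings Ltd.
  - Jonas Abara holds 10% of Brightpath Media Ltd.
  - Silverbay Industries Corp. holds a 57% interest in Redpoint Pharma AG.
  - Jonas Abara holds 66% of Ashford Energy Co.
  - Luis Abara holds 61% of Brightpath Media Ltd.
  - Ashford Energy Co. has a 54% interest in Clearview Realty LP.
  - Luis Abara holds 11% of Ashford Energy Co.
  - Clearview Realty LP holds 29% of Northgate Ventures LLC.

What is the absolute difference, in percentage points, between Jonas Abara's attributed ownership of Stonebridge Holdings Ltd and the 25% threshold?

1.133836

By spousal attribution (R3), Jonas Abara is treated as also owning Luis Abara's interest in Ashford Energy Co, giving 66% + 11% = 77%.
By spousal attribution (R3), Jonas Abara is treated as also owning Luis Abara's interest in Brightpath Media Ltd, giving 10% + 61% = 71%.
Chain via Ashford Energy Co. → Clearview Realty LP → Northgate Ventures LLC (R1): 77% × 54% × 29% × 33% = 3.979206% of Stonebridge Holdings Ltd.
Chain via Brightpath Media Ltd → Silverbay Industries Corp. → Redpoint Pharma AG (R1): 71% × 91% × 57% × 54% = 19.886958% of Stonebridge Holdings Ltd.
Aggregating (R2): 3.979206% + 19.886958% = 23.866164%.
23.866164% falls short of the 25% threshold by 1.133836 percentage points.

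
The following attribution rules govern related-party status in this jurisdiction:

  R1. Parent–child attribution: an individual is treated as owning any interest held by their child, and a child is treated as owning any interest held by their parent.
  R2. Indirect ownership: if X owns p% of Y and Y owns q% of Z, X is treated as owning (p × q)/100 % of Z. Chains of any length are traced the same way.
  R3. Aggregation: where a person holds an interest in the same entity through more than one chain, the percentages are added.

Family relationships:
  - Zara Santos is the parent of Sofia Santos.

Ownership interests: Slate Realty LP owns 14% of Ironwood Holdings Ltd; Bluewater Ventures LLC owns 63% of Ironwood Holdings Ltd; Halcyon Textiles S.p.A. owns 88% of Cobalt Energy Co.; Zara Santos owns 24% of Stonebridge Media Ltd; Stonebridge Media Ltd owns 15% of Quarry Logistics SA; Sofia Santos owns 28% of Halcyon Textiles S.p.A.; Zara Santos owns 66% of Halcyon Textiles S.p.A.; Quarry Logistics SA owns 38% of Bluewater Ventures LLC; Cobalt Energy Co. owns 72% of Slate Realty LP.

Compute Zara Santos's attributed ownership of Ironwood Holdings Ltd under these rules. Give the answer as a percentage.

9.200016%

By parent–child attribution (R1), Zara Santos is treated as also owning Sofia Santos's interest in Halcyon Textiles S.p.A, giving 66% + 28% = 94%.
Chain via Stonebridge Media Ltd → Quarry Logistics SA → Bluewater Ventures LLC (R2): 24% × 15% × 38% × 63% = 0.86184% of Ironwood Holdings Ltd.
Chain via Halcyon Textiles S.p.A. → Cobalt Energy Co. → Slate Realty LP (R2): 94% × 88% × 72% × 14% = 8.338176% of Ironwood Holdings Ltd.
Aggregating (R3): 0.86184% + 8.338176% = 9.200016%.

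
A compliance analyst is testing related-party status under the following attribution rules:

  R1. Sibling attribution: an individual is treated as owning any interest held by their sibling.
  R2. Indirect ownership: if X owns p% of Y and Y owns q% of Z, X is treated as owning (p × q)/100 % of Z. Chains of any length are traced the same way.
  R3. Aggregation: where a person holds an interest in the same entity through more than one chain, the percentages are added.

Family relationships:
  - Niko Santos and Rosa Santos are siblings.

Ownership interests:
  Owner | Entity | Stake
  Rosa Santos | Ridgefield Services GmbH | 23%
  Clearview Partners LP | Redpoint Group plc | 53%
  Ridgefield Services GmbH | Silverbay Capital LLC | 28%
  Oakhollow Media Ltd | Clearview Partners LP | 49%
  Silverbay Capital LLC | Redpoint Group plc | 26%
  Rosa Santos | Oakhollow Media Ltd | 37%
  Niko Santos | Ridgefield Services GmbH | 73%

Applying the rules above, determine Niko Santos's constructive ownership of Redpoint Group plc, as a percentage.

By sibling attribution (R1), Niko Santos is treated as also owning Rosa Santos's interest in Ridgefield Services GmbH, giving 73% + 23% = 96%.
By sibling attribution (R1), Niko Santos is treated as owning Rosa Santos's 37% interest in Oakhollow Media Ltd.
Chain via Ridgefield Services GmbH → Silverbay Capital LLC (R2): 96% × 28% × 26% = 6.9888% of Redpoint Group plc.
Chain via Oakhollow Media Ltd → Clearview Partners LP (R2): 37% × 49% × 53% = 9.6089% of Redpoint Group plc.
Aggregating (R3): 6.9888% + 9.6089% = 16.5977%.

16.5977%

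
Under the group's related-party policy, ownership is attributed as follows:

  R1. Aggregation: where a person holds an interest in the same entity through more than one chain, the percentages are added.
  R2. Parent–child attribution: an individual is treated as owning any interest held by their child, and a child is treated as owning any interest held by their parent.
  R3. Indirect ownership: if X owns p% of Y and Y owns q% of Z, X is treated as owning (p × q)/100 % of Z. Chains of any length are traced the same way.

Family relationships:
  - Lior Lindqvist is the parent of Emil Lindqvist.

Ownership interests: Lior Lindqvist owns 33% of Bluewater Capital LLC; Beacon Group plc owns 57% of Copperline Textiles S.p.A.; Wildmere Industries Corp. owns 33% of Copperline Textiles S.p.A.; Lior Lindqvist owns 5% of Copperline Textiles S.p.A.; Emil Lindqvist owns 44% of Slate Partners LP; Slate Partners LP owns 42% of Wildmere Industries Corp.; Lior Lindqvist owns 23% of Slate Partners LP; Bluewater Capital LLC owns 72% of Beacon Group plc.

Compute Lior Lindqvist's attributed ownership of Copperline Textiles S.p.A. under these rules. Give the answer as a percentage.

27.8294%

By parent–child attribution (R2), Lior Lindqvist is treated as also owning Emil Lindqvist's interest in Slate Partners LP, giving 23% + 44% = 67%.
Chain via Slate Partners LP → Wildmere Industries Corp. (R3): 67% × 42% × 33% = 9.2862% of Copperline Textiles S.p.A.
Chain via Bluewater Capital LLC → Beacon Group plc (R3): 33% × 72% × 57% = 13.5432% of Copperline Textiles S.p.A.
Direct interest in Copperline Textiles S.p.A: 5%.
Aggregating (R1): 9.2862% + 13.5432% + 5% = 27.8294%.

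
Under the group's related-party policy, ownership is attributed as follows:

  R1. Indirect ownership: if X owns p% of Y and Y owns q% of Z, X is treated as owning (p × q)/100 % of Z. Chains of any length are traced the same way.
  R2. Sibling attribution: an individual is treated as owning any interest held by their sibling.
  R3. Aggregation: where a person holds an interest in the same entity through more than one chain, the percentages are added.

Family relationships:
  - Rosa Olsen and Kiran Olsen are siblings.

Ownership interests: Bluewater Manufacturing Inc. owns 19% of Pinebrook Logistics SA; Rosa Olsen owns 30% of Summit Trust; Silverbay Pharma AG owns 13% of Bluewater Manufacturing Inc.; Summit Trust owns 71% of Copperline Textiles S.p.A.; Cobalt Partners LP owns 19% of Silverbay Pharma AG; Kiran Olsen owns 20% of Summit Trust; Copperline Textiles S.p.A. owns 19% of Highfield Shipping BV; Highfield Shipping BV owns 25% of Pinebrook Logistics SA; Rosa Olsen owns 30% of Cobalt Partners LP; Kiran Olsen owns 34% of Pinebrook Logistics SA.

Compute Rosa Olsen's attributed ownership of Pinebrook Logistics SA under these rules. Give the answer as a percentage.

By sibling attribution (R2), Rosa Olsen is treated as also owning Kiran Olsen's interest in Summit Trust, giving 30% + 20% = 50%.
By sibling attribution (R2), Rosa Olsen is treated as owning Kiran Olsen's 34% interest in Pinebrook Logistics SA.
Chain via Summit Trust → Copperline Textiles S.p.A. → Highfield Shipping BV (R1): 50% × 71% × 19% × 25% = 1.68625% of Pinebrook Logistics SA.
Chain via Cobalt Partners LP → Silverbay Pharma AG → Bluewater Manufacturing Inc. (R1): 30% × 19% × 13% × 19% = 0.14079% of Pinebrook Logistics SA.
Direct interest in Pinebrook Logistics SA: 34%.
Aggregating (R3): 1.68625% + 0.14079% + 34% = 35.82704%.

35.82704%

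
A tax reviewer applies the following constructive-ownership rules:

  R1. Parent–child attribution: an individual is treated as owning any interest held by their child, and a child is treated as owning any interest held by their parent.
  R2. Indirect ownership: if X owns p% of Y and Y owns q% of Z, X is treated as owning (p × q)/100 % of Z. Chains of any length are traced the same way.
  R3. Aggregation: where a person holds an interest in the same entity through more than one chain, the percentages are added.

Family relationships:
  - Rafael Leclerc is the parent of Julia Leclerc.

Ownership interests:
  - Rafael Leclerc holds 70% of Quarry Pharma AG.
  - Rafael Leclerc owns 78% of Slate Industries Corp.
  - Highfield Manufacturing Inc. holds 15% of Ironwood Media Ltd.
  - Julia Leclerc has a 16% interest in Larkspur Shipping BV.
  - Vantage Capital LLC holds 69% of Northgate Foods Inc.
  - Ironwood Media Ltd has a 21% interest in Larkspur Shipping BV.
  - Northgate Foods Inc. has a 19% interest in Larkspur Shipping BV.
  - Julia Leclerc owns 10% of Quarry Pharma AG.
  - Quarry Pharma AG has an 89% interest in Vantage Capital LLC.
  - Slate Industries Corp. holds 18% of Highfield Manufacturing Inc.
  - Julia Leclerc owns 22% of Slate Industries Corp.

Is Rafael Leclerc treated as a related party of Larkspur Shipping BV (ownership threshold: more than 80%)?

By parent–child attribution (R1), Rafael Leclerc is treated as also owning Julia Leclerc's interest in Quarry Pharma AG, giving 70% + 10% = 80%.
By parent–child attribution (R1), Rafael Leclerc is treated as also owning Julia Leclerc's interest in Slate Industries Corp, giving 78% + 22% = 100%.
By parent–child attribution (R1), Rafael Leclerc is treated as owning Julia Leclerc's 16% interest in Larkspur Shipping BV.
Chain via Quarry Pharma AG → Vantage Capital LLC → Northgate Foods Inc. (R2): 80% × 89% × 69% × 19% = 9.33432% of Larkspur Shipping BV.
Chain via Slate Industries Corp. → Highfield Manufacturing Inc. → Ironwood Media Ltd (R2): 100% × 18% × 15% × 21% = 0.567% of Larkspur Shipping BV.
Direct interest in Larkspur Shipping BV: 16%.
Aggregating (R3): 9.33432% + 0.567% + 16% = 25.90132%.
25.90132% does not exceed the 80% threshold, so Rafael is not a related party to Larkspur Shipping BV.

No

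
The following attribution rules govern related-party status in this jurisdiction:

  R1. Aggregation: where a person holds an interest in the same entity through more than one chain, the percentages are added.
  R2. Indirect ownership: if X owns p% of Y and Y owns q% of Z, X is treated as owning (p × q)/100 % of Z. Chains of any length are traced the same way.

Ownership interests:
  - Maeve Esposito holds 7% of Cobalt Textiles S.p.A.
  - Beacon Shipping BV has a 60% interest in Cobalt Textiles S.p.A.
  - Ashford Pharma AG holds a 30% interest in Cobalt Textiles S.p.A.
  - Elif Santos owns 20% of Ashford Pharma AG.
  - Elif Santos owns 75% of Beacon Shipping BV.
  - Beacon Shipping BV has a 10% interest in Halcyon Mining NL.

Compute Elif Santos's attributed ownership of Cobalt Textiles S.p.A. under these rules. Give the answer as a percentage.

51%

Chain via Ashford Pharma AG (R2): 20% × 30% = 6% of Cobalt Textiles S.p.A.
Chain via Beacon Shipping BV (R2): 75% × 60% = 45% of Cobalt Textiles S.p.A.
Aggregating (R1): 6% + 45% = 51%.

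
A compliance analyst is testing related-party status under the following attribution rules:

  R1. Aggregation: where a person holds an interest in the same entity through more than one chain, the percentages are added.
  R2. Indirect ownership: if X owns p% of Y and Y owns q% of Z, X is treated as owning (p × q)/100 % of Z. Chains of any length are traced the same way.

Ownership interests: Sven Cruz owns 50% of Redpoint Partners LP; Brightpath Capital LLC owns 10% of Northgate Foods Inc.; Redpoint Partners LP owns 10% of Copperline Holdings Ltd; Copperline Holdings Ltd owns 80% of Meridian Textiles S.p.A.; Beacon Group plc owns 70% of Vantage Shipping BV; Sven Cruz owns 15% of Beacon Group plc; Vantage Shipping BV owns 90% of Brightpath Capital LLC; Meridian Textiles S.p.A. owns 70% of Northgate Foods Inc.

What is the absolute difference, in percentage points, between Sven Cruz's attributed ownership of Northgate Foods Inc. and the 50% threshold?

46.255

Chain via Redpoint Partners LP → Copperline Holdings Ltd → Meridian Textiles S.p.A. (R2): 50% × 10% × 80% × 70% = 2.8% of Northgate Foods Inc.
Chain via Beacon Group plc → Vantage Shipping BV → Brightpath Capital LLC (R2): 15% × 70% × 90% × 10% = 0.945% of Northgate Foods Inc.
Aggregating (R1): 2.8% + 0.945% = 3.745%.
3.745% falls short of the 50% threshold by 46.255 percentage points.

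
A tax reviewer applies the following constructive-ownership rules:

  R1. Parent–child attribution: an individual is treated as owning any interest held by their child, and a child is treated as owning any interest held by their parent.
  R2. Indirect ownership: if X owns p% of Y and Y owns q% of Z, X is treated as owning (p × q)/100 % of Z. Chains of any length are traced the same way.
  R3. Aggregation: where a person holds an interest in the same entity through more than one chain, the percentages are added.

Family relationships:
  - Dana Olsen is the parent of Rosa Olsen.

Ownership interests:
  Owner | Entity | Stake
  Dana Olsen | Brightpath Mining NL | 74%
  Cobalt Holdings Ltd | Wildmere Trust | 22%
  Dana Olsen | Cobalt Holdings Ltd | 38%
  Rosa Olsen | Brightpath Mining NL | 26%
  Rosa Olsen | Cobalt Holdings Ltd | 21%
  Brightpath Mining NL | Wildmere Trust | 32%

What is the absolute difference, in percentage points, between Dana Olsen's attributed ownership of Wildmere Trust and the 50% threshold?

By parent–child attribution (R1), Dana Olsen is treated as also owning Rosa Olsen's interest in Cobalt Holdings Ltd, giving 38% + 21% = 59%.
By parent–child attribution (R1), Dana Olsen is treated as also owning Rosa Olsen's interest in Brightpath Mining NL, giving 74% + 26% = 100%.
Chain via Cobalt Holdings Ltd (R2): 59% × 22% = 12.98% of Wildmere Trust.
Chain via Brightpath Mining NL (R2): 100% × 32% = 32% of Wildmere Trust.
Aggregating (R3): 12.98% + 32% = 44.98%.
44.98% falls short of the 50% threshold by 5.02 percentage points.

5.02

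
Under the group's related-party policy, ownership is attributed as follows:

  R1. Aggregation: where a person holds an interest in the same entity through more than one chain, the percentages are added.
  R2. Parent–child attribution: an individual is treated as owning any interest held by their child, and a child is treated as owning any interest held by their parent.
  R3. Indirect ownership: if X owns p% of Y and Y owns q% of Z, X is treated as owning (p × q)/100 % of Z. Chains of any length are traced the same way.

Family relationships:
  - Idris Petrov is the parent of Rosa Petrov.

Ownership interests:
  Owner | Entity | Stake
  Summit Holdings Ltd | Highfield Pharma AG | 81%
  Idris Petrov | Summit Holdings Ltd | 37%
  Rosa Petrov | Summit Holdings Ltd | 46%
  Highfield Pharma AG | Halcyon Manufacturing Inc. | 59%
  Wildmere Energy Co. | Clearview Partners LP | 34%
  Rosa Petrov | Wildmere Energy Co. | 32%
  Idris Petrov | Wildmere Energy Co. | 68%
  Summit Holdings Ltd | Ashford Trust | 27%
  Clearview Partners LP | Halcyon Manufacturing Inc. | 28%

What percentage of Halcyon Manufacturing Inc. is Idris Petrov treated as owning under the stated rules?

By parent–child attribution (R2), Idris Petrov is treated as also owning Rosa Petrov's interest in Summit Holdings Ltd, giving 37% + 46% = 83%.
By parent–child attribution (R2), Idris Petrov is treated as also owning Rosa Petrov's interest in Wildmere Energy Co, giving 68% + 32% = 100%.
Chain via Summit Holdings Ltd → Highfield Pharma AG (R3): 83% × 81% × 59% = 39.6657% of Halcyon Manufacturing Inc.
Chain via Wildmere Energy Co. → Clearview Partners LP (R3): 100% × 34% × 28% = 9.52% of Halcyon Manufacturing Inc.
Aggregating (R1): 39.6657% + 9.52% = 49.1857%.

49.1857%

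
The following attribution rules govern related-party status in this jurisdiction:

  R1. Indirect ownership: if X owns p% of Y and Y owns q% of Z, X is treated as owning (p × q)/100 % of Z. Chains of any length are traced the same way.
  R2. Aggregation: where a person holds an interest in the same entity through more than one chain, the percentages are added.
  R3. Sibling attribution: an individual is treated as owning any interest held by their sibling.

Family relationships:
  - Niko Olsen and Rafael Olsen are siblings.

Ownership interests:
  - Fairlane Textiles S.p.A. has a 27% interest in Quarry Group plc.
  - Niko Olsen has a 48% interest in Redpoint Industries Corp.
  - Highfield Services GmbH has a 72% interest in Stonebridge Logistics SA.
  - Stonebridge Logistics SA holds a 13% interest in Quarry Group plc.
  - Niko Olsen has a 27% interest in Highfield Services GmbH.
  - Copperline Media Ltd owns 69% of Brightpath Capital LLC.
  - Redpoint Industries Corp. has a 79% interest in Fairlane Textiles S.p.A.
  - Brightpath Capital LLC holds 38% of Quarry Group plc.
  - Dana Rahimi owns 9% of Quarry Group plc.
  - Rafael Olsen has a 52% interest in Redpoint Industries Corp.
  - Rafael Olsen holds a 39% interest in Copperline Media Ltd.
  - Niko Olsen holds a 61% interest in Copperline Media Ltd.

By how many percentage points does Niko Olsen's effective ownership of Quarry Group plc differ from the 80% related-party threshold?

29.9228

By sibling attribution (R3), Niko Olsen is treated as also owning Rafael Olsen's interest in Copperline Media Ltd, giving 61% + 39% = 100%.
By sibling attribution (R3), Niko Olsen is treated as also owning Rafael Olsen's interest in Redpoint Industries Corp, giving 48% + 52% = 100%.
Chain via Copperline Media Ltd → Brightpath Capital LLC (R1): 100% × 69% × 38% = 26.22% of Quarry Group plc.
Chain via Redpoint Industries Corp. → Fairlane Textiles S.p.A. (R1): 100% × 79% × 27% = 21.33% of Quarry Group plc.
Chain via Highfield Services GmbH → Stonebridge Logistics SA (R1): 27% × 72% × 13% = 2.5272% of Quarry Group plc.
Aggregating (R2): 26.22% + 21.33% + 2.5272% = 50.0772%.
50.0772% falls short of the 80% threshold by 29.9228 percentage points.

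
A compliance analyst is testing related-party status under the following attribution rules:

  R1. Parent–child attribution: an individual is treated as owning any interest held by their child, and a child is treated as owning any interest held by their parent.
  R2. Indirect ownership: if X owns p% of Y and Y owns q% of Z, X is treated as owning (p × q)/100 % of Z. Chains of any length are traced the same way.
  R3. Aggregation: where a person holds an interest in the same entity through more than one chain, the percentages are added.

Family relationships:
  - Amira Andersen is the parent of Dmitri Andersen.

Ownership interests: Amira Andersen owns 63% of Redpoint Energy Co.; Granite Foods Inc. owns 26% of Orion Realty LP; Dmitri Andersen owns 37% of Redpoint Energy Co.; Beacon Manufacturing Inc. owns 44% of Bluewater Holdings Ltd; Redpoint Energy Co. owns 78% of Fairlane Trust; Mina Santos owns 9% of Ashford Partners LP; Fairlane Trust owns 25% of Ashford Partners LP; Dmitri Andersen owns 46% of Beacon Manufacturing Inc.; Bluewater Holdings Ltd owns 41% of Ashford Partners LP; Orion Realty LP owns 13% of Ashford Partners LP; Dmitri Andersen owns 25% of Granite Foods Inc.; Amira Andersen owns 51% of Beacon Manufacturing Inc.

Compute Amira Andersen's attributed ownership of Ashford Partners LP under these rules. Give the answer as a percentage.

37.8438%

By parent–child attribution (R1), Amira Andersen is treated as also owning Dmitri Andersen's interest in Beacon Manufacturing Inc, giving 51% + 46% = 97%.
By parent–child attribution (R1), Amira Andersen is treated as also owning Dmitri Andersen's interest in Redpoint Energy Co, giving 63% + 37% = 100%.
By parent–child attribution (R1), Amira Andersen is treated as owning Dmitri Andersen's 25% interest in Granite Foods Inc.
Chain via Beacon Manufacturing Inc. → Bluewater Holdings Ltd (R2): 97% × 44% × 41% = 17.4988% of Ashford Partners LP.
Chain via Redpoint Energy Co. → Fairlane Trust (R2): 100% × 78% × 25% = 19.5% of Ashford Partners LP.
Chain via Granite Foods Inc. → Orion Realty LP (R2): 25% × 26% × 13% = 0.845% of Ashford Partners LP.
Aggregating (R3): 17.4988% + 19.5% + 0.845% = 37.8438%.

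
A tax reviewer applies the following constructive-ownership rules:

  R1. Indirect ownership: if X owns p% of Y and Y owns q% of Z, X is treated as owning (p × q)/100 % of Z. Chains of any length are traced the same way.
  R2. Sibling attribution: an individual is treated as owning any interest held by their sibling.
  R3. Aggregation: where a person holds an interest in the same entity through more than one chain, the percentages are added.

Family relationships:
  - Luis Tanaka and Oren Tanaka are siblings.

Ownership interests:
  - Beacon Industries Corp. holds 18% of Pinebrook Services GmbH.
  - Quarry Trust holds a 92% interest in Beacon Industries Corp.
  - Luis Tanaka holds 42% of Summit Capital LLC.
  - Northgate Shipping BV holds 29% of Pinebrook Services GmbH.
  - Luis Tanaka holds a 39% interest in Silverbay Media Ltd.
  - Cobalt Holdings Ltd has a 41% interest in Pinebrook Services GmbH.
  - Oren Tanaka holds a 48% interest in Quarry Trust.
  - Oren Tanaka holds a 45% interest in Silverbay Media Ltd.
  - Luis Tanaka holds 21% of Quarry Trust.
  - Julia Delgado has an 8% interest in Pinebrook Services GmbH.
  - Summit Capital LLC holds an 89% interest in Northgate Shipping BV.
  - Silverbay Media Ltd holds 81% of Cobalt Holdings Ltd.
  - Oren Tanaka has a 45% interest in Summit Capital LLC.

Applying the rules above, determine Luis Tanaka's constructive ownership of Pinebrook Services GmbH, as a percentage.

By sibling attribution (R2), Luis Tanaka is treated as also owning Oren Tanaka's interest in Summit Capital LLC, giving 42% + 45% = 87%.
By sibling attribution (R2), Luis Tanaka is treated as also owning Oren Tanaka's interest in Quarry Trust, giving 21% + 48% = 69%.
By sibling attribution (R2), Luis Tanaka is treated as also owning Oren Tanaka's interest in Silverbay Media Ltd, giving 39% + 45% = 84%.
Chain via Summit Capital LLC → Northgate Shipping BV (R1): 87% × 89% × 29% = 22.4547% of Pinebrook Services GmbH.
Chain via Quarry Trust → Beacon Industries Corp. (R1): 69% × 92% × 18% = 11.4264% of Pinebrook Services GmbH.
Chain via Silverbay Media Ltd → Cobalt Holdings Ltd (R1): 84% × 81% × 41% = 27.8964% of Pinebrook Services GmbH.
Aggregating (R3): 22.4547% + 11.4264% + 27.8964% = 61.7775%.

61.7775%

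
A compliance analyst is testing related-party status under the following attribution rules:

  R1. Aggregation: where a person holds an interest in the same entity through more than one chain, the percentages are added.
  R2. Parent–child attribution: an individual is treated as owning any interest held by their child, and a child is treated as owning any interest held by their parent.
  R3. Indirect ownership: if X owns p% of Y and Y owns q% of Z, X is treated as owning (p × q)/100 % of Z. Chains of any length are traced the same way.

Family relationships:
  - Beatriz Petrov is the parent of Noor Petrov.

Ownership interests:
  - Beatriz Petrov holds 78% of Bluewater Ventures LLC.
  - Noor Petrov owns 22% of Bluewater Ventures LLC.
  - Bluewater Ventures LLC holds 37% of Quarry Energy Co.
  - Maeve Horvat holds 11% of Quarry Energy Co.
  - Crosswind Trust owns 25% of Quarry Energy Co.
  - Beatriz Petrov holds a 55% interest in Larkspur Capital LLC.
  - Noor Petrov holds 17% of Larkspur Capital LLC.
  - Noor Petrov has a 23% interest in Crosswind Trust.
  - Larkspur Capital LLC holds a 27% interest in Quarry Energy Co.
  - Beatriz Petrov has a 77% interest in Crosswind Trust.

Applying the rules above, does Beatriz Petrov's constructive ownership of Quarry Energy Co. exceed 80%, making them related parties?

By parent–child attribution (R2), Beatriz Petrov is treated as also owning Noor Petrov's interest in Crosswind Trust, giving 77% + 23% = 100%.
By parent–child attribution (R2), Beatriz Petrov is treated as also owning Noor Petrov's interest in Larkspur Capital LLC, giving 55% + 17% = 72%.
By parent–child attribution (R2), Beatriz Petrov is treated as also owning Noor Petrov's interest in Bluewater Ventures LLC, giving 78% + 22% = 100%.
Chain via Crosswind Trust (R3): 100% × 25% = 25% of Quarry Energy Co.
Chain via Larkspur Capital LLC (R3): 72% × 27% = 19.44% of Quarry Energy Co.
Chain via Bluewater Ventures LLC (R3): 100% × 37% = 37% of Quarry Energy Co.
Aggregating (R1): 25% + 19.44% + 37% = 81.44%.
81.44% exceeds the 80% threshold, so Beatriz is a related party to Quarry Energy Co.

Yes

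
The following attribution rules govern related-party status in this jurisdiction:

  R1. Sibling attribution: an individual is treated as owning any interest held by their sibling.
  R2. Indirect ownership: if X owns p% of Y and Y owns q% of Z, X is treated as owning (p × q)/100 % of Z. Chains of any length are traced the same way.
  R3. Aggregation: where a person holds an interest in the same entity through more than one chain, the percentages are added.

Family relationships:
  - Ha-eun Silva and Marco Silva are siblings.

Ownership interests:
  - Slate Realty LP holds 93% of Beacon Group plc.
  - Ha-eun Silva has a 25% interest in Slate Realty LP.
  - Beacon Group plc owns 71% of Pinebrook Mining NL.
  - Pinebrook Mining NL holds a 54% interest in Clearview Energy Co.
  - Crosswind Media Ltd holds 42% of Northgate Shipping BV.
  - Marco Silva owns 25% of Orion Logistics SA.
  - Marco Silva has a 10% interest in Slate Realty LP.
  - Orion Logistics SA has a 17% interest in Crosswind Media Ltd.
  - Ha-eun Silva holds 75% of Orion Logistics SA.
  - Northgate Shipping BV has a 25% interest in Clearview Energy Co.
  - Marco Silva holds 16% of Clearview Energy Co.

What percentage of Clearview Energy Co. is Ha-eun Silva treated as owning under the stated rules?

By sibling attribution (R1), Ha-eun Silva is treated as also owning Marco Silva's interest in Slate Realty LP, giving 25% + 10% = 35%.
By sibling attribution (R1), Ha-eun Silva is treated as also owning Marco Silva's interest in Orion Logistics SA, giving 75% + 25% = 100%.
By sibling attribution (R1), Ha-eun Silva is treated as owning Marco Silva's 16% interest in Clearview Energy Co.
Chain via Slate Realty LP → Beacon Group plc → Pinebrook Mining NL (R2): 35% × 93% × 71% × 54% = 12.47967% of Clearview Energy Co.
Chain via Orion Logistics SA → Crosswind Media Ltd → Northgate Shipping BV (R2): 100% × 17% × 42% × 25% = 1.785% of Clearview Energy Co.
Direct interest in Clearview Energy Co: 16%.
Aggregating (R3): 12.47967% + 1.785% + 16% = 30.26467%.

30.26467%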